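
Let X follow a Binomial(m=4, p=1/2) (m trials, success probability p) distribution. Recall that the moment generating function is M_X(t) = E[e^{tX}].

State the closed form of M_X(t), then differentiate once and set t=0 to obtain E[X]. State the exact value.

E[X] = M′(0) = 2

M_X(t) = (e^(t)/2 + 1/2)^4
M′(t) = e^(4*t)/4 + 3*e^(3*t)/4 + 3*e^(2*t)/4 + e^(t)/4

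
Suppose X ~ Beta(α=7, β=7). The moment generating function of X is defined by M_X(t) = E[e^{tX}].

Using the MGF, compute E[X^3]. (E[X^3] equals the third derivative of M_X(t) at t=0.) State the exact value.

E[X^3] = M′′′(0) = 3/20

M_X(t) = ₁F₁(7; 14; t)
M′(t) = ₁F₁(8; 15; t)/2
M′′(t) = 4*₁F₁(9; 16; t)/15
M′′′(t) = 3*₁F₁(10; 17; t)/20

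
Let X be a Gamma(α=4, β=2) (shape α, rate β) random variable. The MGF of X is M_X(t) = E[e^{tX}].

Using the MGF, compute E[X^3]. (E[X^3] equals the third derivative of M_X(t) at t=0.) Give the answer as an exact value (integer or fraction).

E[X^3] = d^3M/dt^3 |_{t=0} = 15

M_X(t) = 16/(2 - t)^4
dM/dt = -64/(t^5 - 10*t^4 + 40*t^3 - 80*t^2 + 80*t - 32)
d^2M/dt^2 = 320/(t^6 - 12*t^5 + 60*t^4 - 160*t^3 + 240*t^2 - 192*t + 64)
d^3M/dt^3 = -1920/(t^7 - 14*t^6 + 84*t^5 - 280*t^4 + 560*t^3 - 672*t^2 + 448*t - 128)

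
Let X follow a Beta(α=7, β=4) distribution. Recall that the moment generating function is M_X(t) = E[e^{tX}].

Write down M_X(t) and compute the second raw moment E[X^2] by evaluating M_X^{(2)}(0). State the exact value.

E[X^2] = D^2[M](0) = 14/33

M_X(t) = ₁F₁(7; 11; t)
D^2[M](t) = 14*₁F₁(9; 13; t)/33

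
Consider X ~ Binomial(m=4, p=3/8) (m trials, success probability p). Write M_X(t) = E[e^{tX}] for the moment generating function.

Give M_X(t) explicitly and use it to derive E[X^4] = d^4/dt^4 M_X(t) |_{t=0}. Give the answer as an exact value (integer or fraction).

M_X(t) = (3*e^(t)/8 + 5/8)^4
M′(t) = 81*e^(4*t)/1024 + 405*e^(3*t)/1024 + 675*e^(2*t)/1024 + 375*e^(t)/1024
M′′(t) = 81*e^(4*t)/256 + 1215*e^(3*t)/1024 + 675*e^(2*t)/512 + 375*e^(t)/1024
M′′′(t) = 81*e^(4*t)/64 + 3645*e^(3*t)/1024 + 675*e^(2*t)/256 + 375*e^(t)/1024
M′′′′(t) = 81*e^(4*t)/16 + 10935*e^(3*t)/1024 + 675*e^(2*t)/128 + 375*e^(t)/1024

E[X^4] = M′′′′(0) = 10947/512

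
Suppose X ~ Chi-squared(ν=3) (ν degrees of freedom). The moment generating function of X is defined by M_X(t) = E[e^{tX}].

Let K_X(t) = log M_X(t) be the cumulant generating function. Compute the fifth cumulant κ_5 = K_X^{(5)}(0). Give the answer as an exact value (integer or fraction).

M_X(t) = (1 - 2*t)^(-3/2)
K_X(t) = log M_X(t) = -3*log(1 - 2*t)/2
dK/dt = -3/(2*t - 1)
d^2K/dt^2 = 6/(4*t^2 - 4*t + 1)
d^3K/dt^3 = -24/(8*t^3 - 12*t^2 + 6*t - 1)
d^4K/dt^4 = 144/(16*t^4 - 32*t^3 + 24*t^2 - 8*t + 1)
d^5K/dt^5 = -1152/(32*t^5 - 80*t^4 + 80*t^3 - 40*t^2 + 10*t - 1)

κ_5 = d^5K/dt^5 |_{t=0} = 1152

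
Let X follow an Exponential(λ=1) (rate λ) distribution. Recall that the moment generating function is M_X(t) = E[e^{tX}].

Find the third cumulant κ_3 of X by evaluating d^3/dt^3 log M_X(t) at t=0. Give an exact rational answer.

κ_3 = d^3K/dt^3 |_{t=0} = 2

M_X(t) = 1/(1 - t)
K_X(t) = log M_X(t) = -log(1 - t)
dK/dt = -1/(t - 1)
d^2K/dt^2 = 1/(t^2 - 2*t + 1)
d^3K/dt^3 = -2/(t^3 - 3*t^2 + 3*t - 1)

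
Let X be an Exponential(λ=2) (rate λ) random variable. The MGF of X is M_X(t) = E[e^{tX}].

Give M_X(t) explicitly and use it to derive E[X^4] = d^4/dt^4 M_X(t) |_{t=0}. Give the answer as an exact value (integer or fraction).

M_X(t) = 2/(2 - t)
M^(4)(t) = -48/(t^5 - 10*t^4 + 40*t^3 - 80*t^2 + 80*t - 32)

E[X^4] = M^(4)(0) = 3/2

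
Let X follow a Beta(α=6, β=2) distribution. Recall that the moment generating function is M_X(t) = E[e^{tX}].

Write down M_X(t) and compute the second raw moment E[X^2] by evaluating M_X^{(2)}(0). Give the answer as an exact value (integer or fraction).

E[X^2] = d^2M/dt^2 |_{t=0} = 7/12

M_X(t) = ₁F₁(6; 8; t)
dM/dt = 3*₁F₁(7; 9; t)/4
d^2M/dt^2 = 7*₁F₁(8; 10; t)/12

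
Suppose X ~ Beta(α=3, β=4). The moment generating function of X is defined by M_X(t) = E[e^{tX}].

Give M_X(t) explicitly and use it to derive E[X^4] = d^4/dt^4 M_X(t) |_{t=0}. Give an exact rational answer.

E[X^4] = d^4M/dt^4 |_{t=0} = 1/14

M_X(t) = ₁F₁(3; 7; t)
dM/dt = 3*₁F₁(4; 8; t)/7
d^2M/dt^2 = 3*₁F₁(5; 9; t)/14
d^3M/dt^3 = 5*₁F₁(6; 10; t)/42
d^4M/dt^4 = ₁F₁(7; 11; t)/14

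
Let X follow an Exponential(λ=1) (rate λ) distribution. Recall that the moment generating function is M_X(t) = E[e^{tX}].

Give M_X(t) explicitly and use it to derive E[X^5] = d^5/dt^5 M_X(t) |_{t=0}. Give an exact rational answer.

M_X(t) = 1/(1 - t)
M′(t) = 1/(t^2 - 2*t + 1)
M′′(t) = -2/(t^3 - 3*t^2 + 3*t - 1)
M′′′(t) = 6/(t^4 - 4*t^3 + 6*t^2 - 4*t + 1)
M′′′′(t) = -24/(t^5 - 5*t^4 + 10*t^3 - 10*t^2 + 5*t - 1)
M′′′′′(t) = 120/(t^6 - 6*t^5 + 15*t^4 - 20*t^3 + 15*t^2 - 6*t + 1)

E[X^5] = M′′′′′(0) = 120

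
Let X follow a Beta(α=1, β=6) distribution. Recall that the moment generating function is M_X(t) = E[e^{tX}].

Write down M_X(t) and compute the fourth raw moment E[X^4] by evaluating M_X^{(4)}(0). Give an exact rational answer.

M_X(t) = ₁F₁(1; 7; t)
M^(4)(t) = ₁F₁(5; 11; t)/210

E[X^4] = M^(4)(0) = 1/210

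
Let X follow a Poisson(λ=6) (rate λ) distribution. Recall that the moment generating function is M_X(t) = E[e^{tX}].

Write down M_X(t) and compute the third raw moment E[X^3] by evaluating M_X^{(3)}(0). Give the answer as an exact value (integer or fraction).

M_X(t) = e^(6*e^(t) - 6)
dM/dt = 6*e^(-6)*e^(t)*e^(6*e^(t))
d^2M/dt^2 = (36*e^(2*t)*e^(6*e^(t)) + 6*e^(t)*e^(6*e^(t)))*e^(-6)
d^3M/dt^3 = (216*e^(3*t)*e^(6*e^(t)) + 108*e^(2*t)*e^(6*e^(t)) + 6*e^(t)*e^(6*e^(t)))*e^(-6)

E[X^3] = d^3M/dt^3 |_{t=0} = 330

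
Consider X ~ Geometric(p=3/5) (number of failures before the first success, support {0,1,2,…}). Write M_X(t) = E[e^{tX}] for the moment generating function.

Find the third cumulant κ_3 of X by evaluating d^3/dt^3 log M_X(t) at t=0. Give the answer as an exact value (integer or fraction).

κ_3 = d^3K/dt^3 |_{t=0} = 70/27

M_X(t) = 3/(5*(1 - 2*e^(t)/5))
K_X(t) = log M_X(t) = -log(1 - 2*e^(t)/5) - log(5) + log(3)
dK/dt = -2*e^(t)/(2*e^(t) - 5)
d^2K/dt^2 = 10*e^(t)/(4*e^(2*t) - 20*e^(t) + 25)
d^3K/dt^3 = (-20*e^(2*t) - 50*e^(t))/(8*e^(3*t) - 60*e^(2*t) + 150*e^(t) - 125)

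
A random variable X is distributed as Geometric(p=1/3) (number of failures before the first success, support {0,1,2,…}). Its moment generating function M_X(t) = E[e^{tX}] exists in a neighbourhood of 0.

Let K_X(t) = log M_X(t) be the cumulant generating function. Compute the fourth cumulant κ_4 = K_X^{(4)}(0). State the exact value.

M_X(t) = 1/(3*(1 - 2*e^(t)/3))
K_X(t) = log M_X(t) = -log(1 - 2*e^(t)/3) - log(3)
dK/dt = -2*e^(t)/(2*e^(t) - 3)
d^2K/dt^2 = 6*e^(t)/(4*e^(2*t) - 12*e^(t) + 9)
d^3K/dt^3 = (-12*e^(2*t) - 18*e^(t))/(8*e^(3*t) - 36*e^(2*t) + 54*e^(t) - 27)
d^4K/dt^4 = (24*e^(3*t) + 144*e^(2*t) + 54*e^(t))/(16*e^(4*t) - 96*e^(3*t) + 216*e^(2*t) - 216*e^(t) + 81)

κ_4 = d^4K/dt^4 |_{t=0} = 222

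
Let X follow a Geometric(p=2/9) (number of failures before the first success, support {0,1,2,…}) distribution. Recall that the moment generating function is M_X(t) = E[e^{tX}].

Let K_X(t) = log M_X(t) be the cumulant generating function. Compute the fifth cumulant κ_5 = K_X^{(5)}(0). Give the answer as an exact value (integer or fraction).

M_X(t) = 2/(9*(1 - 7*e^(t)/9))
K_X(t) = log M_X(t) = -log(1 - 7*e^(t)/9) - 2*log(3) + log(2)
D^5[K](t) = (-21609*e^(4*t) - 305613*e^(3*t) - 392931*e^(2*t) - 45927*e^(t))/(16807*e^(5*t) - 108045*e^(4*t) + 277830*e^(3*t) - 357210*e^(2*t) + 229635*e^(t) - 59049)

κ_5 = D^5[K](0) = 23940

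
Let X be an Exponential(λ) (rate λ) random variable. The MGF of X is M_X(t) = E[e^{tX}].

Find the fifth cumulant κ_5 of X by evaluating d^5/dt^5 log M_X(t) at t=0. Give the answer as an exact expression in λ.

κ_5 = d^5K/dt^5 |_{t=0} = 24/λ^5

M_X(t) = λ/(λ - t)
K_X(t) = log M_X(t) = log(λ) - log(λ - t)
dK/dt = -1/(-λ + t)
d^2K/dt^2 = 1/(λ^2 - 2*λ*t + t^2)
d^3K/dt^3 = -2/(-λ^3 + 3*λ^2*t - 3*λ*t^2 + t^3)
d^4K/dt^4 = 6/(λ^4 - 4*λ^3*t + 6*λ^2*t^2 - 4*λ*t^3 + t^4)
d^5K/dt^5 = -24/(-λ^5 + 5*λ^4*t - 10*λ^3*t^2 + 10*λ^2*t^3 - 5*λ*t^4 + t^5)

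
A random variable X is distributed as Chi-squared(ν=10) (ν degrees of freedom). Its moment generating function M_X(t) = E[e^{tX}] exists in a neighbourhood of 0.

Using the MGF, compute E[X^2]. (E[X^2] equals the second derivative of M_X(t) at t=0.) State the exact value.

E[X^2] = D^2[M](0) = 120

M_X(t) = (1 - 2*t)^(-5)
D^2[M](t) = -120/(128*t^7 - 448*t^6 + 672*t^5 - 560*t^4 + 280*t^3 - 84*t^2 + 14*t - 1)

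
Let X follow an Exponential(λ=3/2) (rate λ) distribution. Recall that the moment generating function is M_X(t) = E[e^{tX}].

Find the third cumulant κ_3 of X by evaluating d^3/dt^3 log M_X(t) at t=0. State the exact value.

M_X(t) = 3/(2*(3/2 - t))
K_X(t) = log M_X(t) = -log(3/2 - t) - log(2) + log(3)
dK/dt = -2/(2*t - 3)
d^2K/dt^2 = 4/(4*t^2 - 12*t + 9)
d^3K/dt^3 = -16/(8*t^3 - 36*t^2 + 54*t - 27)

κ_3 = d^3K/dt^3 |_{t=0} = 16/27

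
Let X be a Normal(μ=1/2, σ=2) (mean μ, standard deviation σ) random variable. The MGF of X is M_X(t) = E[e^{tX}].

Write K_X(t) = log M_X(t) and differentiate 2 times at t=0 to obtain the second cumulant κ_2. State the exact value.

M_X(t) = e^(2*t^2 + t/2)
K_X(t) = log M_X(t) = 2*t^2 + t/2
dK/dt = 4*t + 1/2
d^2K/dt^2 = 4

κ_2 = d^2K/dt^2 |_{t=0} = 4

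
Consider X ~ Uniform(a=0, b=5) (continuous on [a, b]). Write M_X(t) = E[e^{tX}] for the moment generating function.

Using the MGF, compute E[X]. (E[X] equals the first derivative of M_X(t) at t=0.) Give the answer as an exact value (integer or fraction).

E[X] = M^(1)(0) = 5/2

M_X(t) = (e^(5*t) - 1)/(5*t)
M^(1)(t) = (5*t*e^(5*t) - e^(5*t) + 1)/(5*t^2)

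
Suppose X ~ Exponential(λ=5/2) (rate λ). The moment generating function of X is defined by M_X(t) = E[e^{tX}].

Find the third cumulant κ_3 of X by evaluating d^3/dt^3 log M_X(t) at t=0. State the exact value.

κ_3 = d^3K/dt^3 |_{t=0} = 16/125

M_X(t) = 5/(2*(5/2 - t))
K_X(t) = log M_X(t) = -log(5/2 - t) - log(2) + log(5)
dK/dt = -2/(2*t - 5)
d^2K/dt^2 = 4/(4*t^2 - 20*t + 25)
d^3K/dt^3 = -16/(8*t^3 - 60*t^2 + 150*t - 125)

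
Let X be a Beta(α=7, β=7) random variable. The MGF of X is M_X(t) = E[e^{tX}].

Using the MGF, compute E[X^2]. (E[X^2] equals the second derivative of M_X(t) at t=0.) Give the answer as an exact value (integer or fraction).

M_X(t) = ₁F₁(7; 14; t)
M′(t) = ₁F₁(8; 15; t)/2
M′′(t) = 4*₁F₁(9; 16; t)/15

E[X^2] = M′′(0) = 4/15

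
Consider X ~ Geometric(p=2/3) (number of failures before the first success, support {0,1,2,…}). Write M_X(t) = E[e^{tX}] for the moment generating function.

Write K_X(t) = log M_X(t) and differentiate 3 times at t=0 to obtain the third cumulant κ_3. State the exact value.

M_X(t) = 2/(3*(1 - e^(t)/3))
K_X(t) = log M_X(t) = -log(1 - e^(t)/3) - log(3) + log(2)
D^3[K](t) = (-3*e^(2*t) - 9*e^(t))/(e^(3*t) - 9*e^(2*t) + 27*e^(t) - 27)

κ_3 = D^3[K](0) = 3/2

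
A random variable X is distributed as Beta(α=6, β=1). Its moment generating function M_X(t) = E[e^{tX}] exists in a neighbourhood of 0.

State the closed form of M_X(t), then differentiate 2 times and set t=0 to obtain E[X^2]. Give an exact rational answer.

M_X(t) = ₁F₁(6; 7; t)
M′(t) = 6*₁F₁(7; 8; t)/7
M′′(t) = 3*₁F₁(8; 9; t)/4

E[X^2] = M′′(0) = 3/4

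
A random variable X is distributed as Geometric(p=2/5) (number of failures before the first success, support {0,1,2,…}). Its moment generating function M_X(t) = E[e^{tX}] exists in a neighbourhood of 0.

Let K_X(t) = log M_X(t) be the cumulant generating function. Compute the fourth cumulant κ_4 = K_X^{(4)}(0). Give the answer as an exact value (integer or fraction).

M_X(t) = 2/(5*(1 - 3*e^(t)/5))
K_X(t) = log M_X(t) = -log(1 - 3*e^(t)/5) - log(5) + log(2)
K^(4)(t) = (135*e^(3*t) + 900*e^(2*t) + 375*e^(t))/(81*e^(4*t) - 540*e^(3*t) + 1350*e^(2*t) - 1500*e^(t) + 625)

κ_4 = K^(4)(0) = 705/8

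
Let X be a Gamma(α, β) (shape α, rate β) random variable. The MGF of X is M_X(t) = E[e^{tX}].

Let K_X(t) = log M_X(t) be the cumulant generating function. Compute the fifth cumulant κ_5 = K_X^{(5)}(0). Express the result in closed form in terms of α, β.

M_X(t) = (β/(β - t))^α
K_X(t) = log M_X(t) = α*(log(β) - log(β - t))
dK/dt = -α/(-β + t)
d^2K/dt^2 = α/(β^2 - 2*β*t + t^2)
d^3K/dt^3 = -2*α/(-β^3 + 3*β^2*t - 3*β*t^2 + t^3)
d^4K/dt^4 = 6*α/(β^4 - 4*β^3*t + 6*β^2*t^2 - 4*β*t^3 + t^4)
d^5K/dt^5 = -24*α/(-β^5 + 5*β^4*t - 10*β^3*t^2 + 10*β^2*t^3 - 5*β*t^4 + t^5)

κ_5 = d^5K/dt^5 |_{t=0} = 24*α/β^5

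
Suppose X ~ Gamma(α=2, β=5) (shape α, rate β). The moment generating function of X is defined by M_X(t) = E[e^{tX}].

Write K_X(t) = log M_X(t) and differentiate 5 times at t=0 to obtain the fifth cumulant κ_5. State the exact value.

M_X(t) = 25/(5 - t)^2
K_X(t) = log M_X(t) = -2*log(5 - t) + 2*log(5)
D^5[K](t) = -48/(t^5 - 25*t^4 + 250*t^3 - 1250*t^2 + 3125*t - 3125)

κ_5 = D^5[K](0) = 48/3125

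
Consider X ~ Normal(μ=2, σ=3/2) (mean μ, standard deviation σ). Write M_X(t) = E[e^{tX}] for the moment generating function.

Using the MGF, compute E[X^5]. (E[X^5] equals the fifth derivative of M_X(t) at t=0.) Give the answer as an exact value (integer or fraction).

M_X(t) = e^(9*t^2/8 + 2*t)

E[X^5] = D^5[M](0) = 2911/8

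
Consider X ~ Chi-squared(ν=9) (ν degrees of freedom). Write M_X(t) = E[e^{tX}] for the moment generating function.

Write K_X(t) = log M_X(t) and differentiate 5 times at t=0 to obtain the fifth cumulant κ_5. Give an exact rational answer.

κ_5 = D^5[K](0) = 3456

M_X(t) = (1 - 2*t)^(-9/2)
K_X(t) = log M_X(t) = -9*log(1 - 2*t)/2
D^5[K](t) = -3456/(32*t^5 - 80*t^4 + 80*t^3 - 40*t^2 + 10*t - 1)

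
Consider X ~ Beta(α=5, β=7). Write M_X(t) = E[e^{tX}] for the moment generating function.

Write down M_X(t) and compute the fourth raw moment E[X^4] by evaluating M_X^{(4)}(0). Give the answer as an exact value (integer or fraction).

E[X^4] = M′′′′(0) = 2/39

M_X(t) = ₁F₁(5; 12; t)
M′(t) = 5*₁F₁(6; 13; t)/12
M′′(t) = 5*₁F₁(7; 14; t)/26
M′′′(t) = 5*₁F₁(8; 15; t)/52
M′′′′(t) = 2*₁F₁(9; 16; t)/39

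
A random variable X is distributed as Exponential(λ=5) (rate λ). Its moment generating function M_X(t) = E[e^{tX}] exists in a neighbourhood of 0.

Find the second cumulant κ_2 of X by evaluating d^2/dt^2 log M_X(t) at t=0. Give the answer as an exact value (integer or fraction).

M_X(t) = 5/(5 - t)
K_X(t) = log M_X(t) = -log(5 - t) + log(5)
D^2[K](t) = 1/(t^2 - 10*t + 25)

κ_2 = D^2[K](0) = 1/25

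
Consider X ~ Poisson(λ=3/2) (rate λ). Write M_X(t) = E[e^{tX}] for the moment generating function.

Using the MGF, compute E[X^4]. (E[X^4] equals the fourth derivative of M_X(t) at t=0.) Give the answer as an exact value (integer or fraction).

E[X^4] = d^4M/dt^4 |_{t=0} = 681/16

M_X(t) = e^(3*e^(t)/2 - 3/2)
dM/dt = 3*e^(-3/2)*e^(t)*e^(3*e^(t)/2)/2
d^2M/dt^2 = (9*e^(2*t)*e^(3*e^(t)/2) + 6*e^(t)*e^(3*e^(t)/2))*e^(-3/2)/4
d^3M/dt^3 = (27*e^(3*t)*e^(3*e^(t)/2) + 54*e^(2*t)*e^(3*e^(t)/2) + 12*e^(t)*e^(3*e^(t)/2))*e^(-3/2)/8
d^4M/dt^4 = (81*e^(4*t)*e^(3*e^(t)/2) + 324*e^(3*t)*e^(3*e^(t)/2) + 252*e^(2*t)*e^(3*e^(t)/2) + 24*e^(t)*e^(3*e^(t)/2))*e^(-3/2)/16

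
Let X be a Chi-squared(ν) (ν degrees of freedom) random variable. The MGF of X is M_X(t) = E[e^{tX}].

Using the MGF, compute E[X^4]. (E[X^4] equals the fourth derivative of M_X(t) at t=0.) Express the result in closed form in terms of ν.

E[X^4] = M′′′′(0) = ν*(ν^3 + 12*ν^2 + 44*ν + 48)

M_X(t) = (1 - 2*t)^(-ν/2)
M′(t) = -ν/(2*t*(1 - 2*t)^(ν/2) - (1 - 2*t)^(ν/2))
M′′(t) = (ν^2 + 2*ν)/(4*t^2*(1 - 2*t)^(ν/2) - 4*t*(1 - 2*t)^(ν/2) + (1 - 2*t)^(ν/2))
M′′′(t) = (-ν^3 - 6*ν^2 - 8*ν)/(8*t^3*(1 - 2*t)^(ν/2) - 12*t^2*(1 - 2*t)^(ν/2) + 6*t*(1 - 2*t)^(ν/2) - (1 - 2*t)^(ν/2))
M′′′′(t) = (ν^4 + 12*ν^3 + 44*ν^2 + 48*ν)/(16*t^4*(1 - 2*t)^(ν/2) - 32*t^3*(1 - 2*t)^(ν/2) + 24*t^2*(1 - 2*t)^(ν/2) - 8*t*(1 - 2*t)^(ν/2) + (1 - 2*t)^(ν/2))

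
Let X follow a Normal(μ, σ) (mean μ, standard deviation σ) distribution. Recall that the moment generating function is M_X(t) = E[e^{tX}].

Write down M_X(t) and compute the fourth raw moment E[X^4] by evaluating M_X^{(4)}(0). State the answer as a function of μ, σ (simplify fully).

E[X^4] = M′′′′(0) = μ^4 + 6*μ^2*σ^2 + 3*σ^4

M_X(t) = e^(μ*t + σ^2*t^2/2)
M′(t) = μ*e^(μ*t)*e^(σ^2*t^2/2) + σ^2*t*e^(μ*t)*e^(σ^2*t^2/2)
M′′(t) = μ^2*e^(μ*t)*e^(σ^2*t^2/2) + 2*μ*σ^2*t*e^(μ*t)*e^(σ^2*t^2/2) + σ^4*t^2*e^(μ*t)*e^(σ^2*t^2/2) + σ^2*e^(μ*t)*e^(σ^2*t^2/2)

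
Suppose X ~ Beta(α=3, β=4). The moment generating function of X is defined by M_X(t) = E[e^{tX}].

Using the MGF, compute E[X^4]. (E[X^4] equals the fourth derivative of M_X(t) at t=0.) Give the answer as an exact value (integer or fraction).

E[X^4] = M^(4)(0) = 1/14

M_X(t) = ₁F₁(3; 7; t)
M^(4)(t) = ₁F₁(7; 11; t)/14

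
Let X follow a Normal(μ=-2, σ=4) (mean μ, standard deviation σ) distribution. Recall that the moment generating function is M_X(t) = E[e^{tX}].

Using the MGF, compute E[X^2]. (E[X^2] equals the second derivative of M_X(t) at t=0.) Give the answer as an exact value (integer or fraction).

E[X^2] = d^2M/dt^2 |_{t=0} = 20

M_X(t) = e^(8*t^2 - 2*t)
dM/dt = 16*t*e^(-2*t)*e^(8*t^2) - 2*e^(-2*t)*e^(8*t^2)
d^2M/dt^2 = (256*t^2*e^(8*t^2) - 64*t*e^(8*t^2) + 20*e^(8*t^2))*e^(-2*t)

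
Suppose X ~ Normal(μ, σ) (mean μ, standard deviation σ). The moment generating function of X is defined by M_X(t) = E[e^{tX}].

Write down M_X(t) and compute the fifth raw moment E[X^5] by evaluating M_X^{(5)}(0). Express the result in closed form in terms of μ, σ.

E[X^5] = D^5[M](0) = μ*(μ^4 + 10*μ^2*σ^2 + 15*σ^4)

M_X(t) = e^(μ*t + σ^2*t^2/2)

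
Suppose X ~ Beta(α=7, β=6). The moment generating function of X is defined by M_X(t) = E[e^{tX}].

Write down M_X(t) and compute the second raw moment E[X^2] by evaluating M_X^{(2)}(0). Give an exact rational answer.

E[X^2] = d^2M/dt^2 |_{t=0} = 4/13

M_X(t) = ₁F₁(7; 13; t)
dM/dt = 7*₁F₁(8; 14; t)/13
d^2M/dt^2 = 4*₁F₁(9; 15; t)/13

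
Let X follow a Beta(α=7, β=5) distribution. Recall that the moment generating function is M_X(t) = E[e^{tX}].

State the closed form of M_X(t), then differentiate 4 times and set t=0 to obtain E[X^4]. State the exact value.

M_X(t) = ₁F₁(7; 12; t)
D^4[M](t) = 2*₁F₁(11; 16; t)/13

E[X^4] = D^4[M](0) = 2/13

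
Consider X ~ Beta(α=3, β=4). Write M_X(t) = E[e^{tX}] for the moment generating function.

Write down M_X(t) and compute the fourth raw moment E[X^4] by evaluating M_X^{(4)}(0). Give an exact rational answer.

E[X^4] = M^(4)(0) = 1/14

M_X(t) = ₁F₁(3; 7; t)
M^(4)(t) = ₁F₁(7; 11; t)/14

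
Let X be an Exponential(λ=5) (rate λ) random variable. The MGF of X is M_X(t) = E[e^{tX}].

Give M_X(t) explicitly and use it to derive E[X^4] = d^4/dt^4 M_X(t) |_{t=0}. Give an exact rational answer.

E[X^4] = M^(4)(0) = 24/625

M_X(t) = 5/(5 - t)
M^(4)(t) = -120/(t^5 - 25*t^4 + 250*t^3 - 1250*t^2 + 3125*t - 3125)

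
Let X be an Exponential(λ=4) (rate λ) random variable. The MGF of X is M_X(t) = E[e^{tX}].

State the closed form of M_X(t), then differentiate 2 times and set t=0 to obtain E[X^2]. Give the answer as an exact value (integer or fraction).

M_X(t) = 4/(4 - t)
D^2[M](t) = -8/(t^3 - 12*t^2 + 48*t - 64)

E[X^2] = D^2[M](0) = 1/8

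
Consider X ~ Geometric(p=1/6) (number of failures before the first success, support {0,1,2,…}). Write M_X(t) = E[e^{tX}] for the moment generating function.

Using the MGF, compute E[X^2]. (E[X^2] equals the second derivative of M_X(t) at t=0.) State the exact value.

M_X(t) = 1/(6*(1 - 5*e^(t)/6))
M′(t) = 5*e^(t)/(25*e^(2*t) - 60*e^(t) + 36)
M′′(t) = (-25*e^(2*t) - 30*e^(t))/(125*e^(3*t) - 450*e^(2*t) + 540*e^(t) - 216)

E[X^2] = M′′(0) = 55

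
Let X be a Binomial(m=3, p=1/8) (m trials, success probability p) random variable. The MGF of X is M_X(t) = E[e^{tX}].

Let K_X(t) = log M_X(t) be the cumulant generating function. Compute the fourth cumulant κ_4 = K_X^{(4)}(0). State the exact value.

κ_4 = K′′′′(0) = 231/2048

M_X(t) = (e^(t)/8 + 7/8)^3
K_X(t) = log M_X(t) = 3*log(e^(t)/8 + 7/8)
K′(t) = 3*e^(t)/(e^(t) + 7)
K′′(t) = 21*e^(t)/(e^(2*t) + 14*e^(t) + 49)
K′′′(t) = (-21*e^(2*t) + 147*e^(t))/(e^(3*t) + 21*e^(2*t) + 147*e^(t) + 343)
K′′′′(t) = (21*e^(3*t) - 588*e^(2*t) + 1029*e^(t))/(e^(4*t) + 28*e^(3*t) + 294*e^(2*t) + 1372*e^(t) + 2401)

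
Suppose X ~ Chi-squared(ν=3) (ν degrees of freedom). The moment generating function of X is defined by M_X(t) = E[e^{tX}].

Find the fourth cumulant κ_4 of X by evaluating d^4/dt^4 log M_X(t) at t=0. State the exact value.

κ_4 = K′′′′(0) = 144

M_X(t) = (1 - 2*t)^(-3/2)
K_X(t) = log M_X(t) = -3*log(1 - 2*t)/2
K′(t) = -3/(2*t - 1)
K′′(t) = 6/(4*t^2 - 4*t + 1)
K′′′(t) = -24/(8*t^3 - 12*t^2 + 6*t - 1)
K′′′′(t) = 144/(16*t^4 - 32*t^3 + 24*t^2 - 8*t + 1)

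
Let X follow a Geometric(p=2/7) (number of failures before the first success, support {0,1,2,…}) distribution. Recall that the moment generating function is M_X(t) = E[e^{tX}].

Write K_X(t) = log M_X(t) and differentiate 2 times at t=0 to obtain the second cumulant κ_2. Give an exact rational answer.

κ_2 = D^2[K](0) = 35/4

M_X(t) = 2/(7*(1 - 5*e^(t)/7))
K_X(t) = log M_X(t) = -log(1 - 5*e^(t)/7) - log(7) + log(2)
D^2[K](t) = 35*e^(t)/(25*e^(2*t) - 70*e^(t) + 49)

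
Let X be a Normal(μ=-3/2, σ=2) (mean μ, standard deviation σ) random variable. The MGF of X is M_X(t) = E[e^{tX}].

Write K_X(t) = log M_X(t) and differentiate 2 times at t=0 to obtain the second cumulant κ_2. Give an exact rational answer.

κ_2 = D^2[K](0) = 4

M_X(t) = e^(2*t^2 - 3*t/2)
K_X(t) = log M_X(t) = 2*t^2 - 3*t/2
D^2[K](t) = 4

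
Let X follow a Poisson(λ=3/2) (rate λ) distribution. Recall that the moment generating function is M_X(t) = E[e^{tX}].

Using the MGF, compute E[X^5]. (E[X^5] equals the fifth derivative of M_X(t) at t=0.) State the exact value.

M_X(t) = e^(3*e^(t)/2 - 3/2)
D^5[M](t) = (243*e^(5*t)*e^(3*e^(t)/2) + 1620*e^(4*t)*e^(3*e^(t)/2) + 2700*e^(3*t)*e^(3*e^(t)/2) + 1080*e^(2*t)*e^(3*e^(t)/2) + 48*e^(t)*e^(3*e^(t)/2))*e^(-3/2)/32

E[X^5] = D^5[M](0) = 5691/32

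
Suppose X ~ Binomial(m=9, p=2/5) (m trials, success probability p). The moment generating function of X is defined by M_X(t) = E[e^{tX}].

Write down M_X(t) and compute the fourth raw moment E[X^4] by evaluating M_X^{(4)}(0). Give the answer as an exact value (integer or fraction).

M_X(t) = (2*e^(t)/5 + 3/5)^9

E[X^4] = D^4[M](0) = 221994/625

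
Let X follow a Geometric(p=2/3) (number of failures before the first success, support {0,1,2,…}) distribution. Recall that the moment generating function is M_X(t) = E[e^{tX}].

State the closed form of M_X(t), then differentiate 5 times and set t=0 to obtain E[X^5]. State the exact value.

E[X^5] = M^(5)(0) = 91/2

M_X(t) = 2/(3*(1 - e^(t)/3))
M^(5)(t) = (2*e^(5*t) + 156*e^(4*t) + 1188*e^(3*t) + 1404*e^(2*t) + 162*e^(t))/(e^(6*t) - 18*e^(5*t) + 135*e^(4*t) - 540*e^(3*t) + 1215*e^(2*t) - 1458*e^(t) + 729)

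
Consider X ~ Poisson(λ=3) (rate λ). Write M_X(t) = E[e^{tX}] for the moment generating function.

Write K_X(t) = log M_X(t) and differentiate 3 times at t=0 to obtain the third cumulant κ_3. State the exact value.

κ_3 = d^3K/dt^3 |_{t=0} = 3

M_X(t) = e^(3*e^(t) - 3)
K_X(t) = log M_X(t) = 3*e^(t) - 3
dK/dt = 3*e^(t)
d^2K/dt^2 = 3*e^(t)
d^3K/dt^3 = 3*e^(t)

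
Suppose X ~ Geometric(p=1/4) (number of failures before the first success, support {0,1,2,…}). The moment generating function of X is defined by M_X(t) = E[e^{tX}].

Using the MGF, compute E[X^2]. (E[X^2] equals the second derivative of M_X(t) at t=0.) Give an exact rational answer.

M_X(t) = 1/(4*(1 - 3*e^(t)/4))
M′(t) = 3*e^(t)/(9*e^(2*t) - 24*e^(t) + 16)
M′′(t) = (-9*e^(2*t) - 12*e^(t))/(27*e^(3*t) - 108*e^(2*t) + 144*e^(t) - 64)

E[X^2] = M′′(0) = 21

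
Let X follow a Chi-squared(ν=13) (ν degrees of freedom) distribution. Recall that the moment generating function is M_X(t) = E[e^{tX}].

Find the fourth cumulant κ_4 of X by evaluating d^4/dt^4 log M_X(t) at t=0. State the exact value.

M_X(t) = (1 - 2*t)^(-13/2)
K_X(t) = log M_X(t) = -13*log(1 - 2*t)/2
K^(4)(t) = 624/(16*t^4 - 32*t^3 + 24*t^2 - 8*t + 1)

κ_4 = K^(4)(0) = 624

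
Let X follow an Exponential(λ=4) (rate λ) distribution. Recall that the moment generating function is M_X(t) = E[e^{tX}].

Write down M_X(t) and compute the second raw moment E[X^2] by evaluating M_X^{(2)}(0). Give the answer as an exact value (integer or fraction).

M_X(t) = 4/(4 - t)
M′(t) = 4/(t^2 - 8*t + 16)
M′′(t) = -8/(t^3 - 12*t^2 + 48*t - 64)

E[X^2] = M′′(0) = 1/8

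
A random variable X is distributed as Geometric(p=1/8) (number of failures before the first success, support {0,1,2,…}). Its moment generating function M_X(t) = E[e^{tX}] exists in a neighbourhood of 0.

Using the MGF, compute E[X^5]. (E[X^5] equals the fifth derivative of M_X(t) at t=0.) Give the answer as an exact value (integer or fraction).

M_X(t) = 1/(8*(1 - 7*e^(t)/8))
dM/dt = 7*e^(t)/(49*e^(2*t) - 112*e^(t) + 64)
d^2M/dt^2 = (-49*e^(2*t) - 56*e^(t))/(343*e^(3*t) - 1176*e^(2*t) + 1344*e^(t) - 512)
d^3M/dt^3 = (343*e^(3*t) + 1568*e^(2*t) + 448*e^(t))/(2401*e^(4*t) - 10976*e^(3*t) + 18816*e^(2*t) - 14336*e^(t) + 4096)
d^4M/dt^4 = (-2401*e^(4*t) - 30184*e^(3*t) - 34496*e^(2*t) - 3584*e^(t))/(16807*e^(5*t) - 96040*e^(4*t) + 219520*e^(3*t) - 250880*e^(2*t) + 143360*e^(t) - 32768)

E[X^5] = d^5M/dt^5 |_{t=0} = 2646007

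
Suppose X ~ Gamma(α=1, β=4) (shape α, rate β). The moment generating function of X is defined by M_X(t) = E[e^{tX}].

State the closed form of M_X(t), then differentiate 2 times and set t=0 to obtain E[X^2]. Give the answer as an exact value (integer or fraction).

M_X(t) = 4/(4 - t)
D^2[M](t) = -8/(t^3 - 12*t^2 + 48*t - 64)

E[X^2] = D^2[M](0) = 1/8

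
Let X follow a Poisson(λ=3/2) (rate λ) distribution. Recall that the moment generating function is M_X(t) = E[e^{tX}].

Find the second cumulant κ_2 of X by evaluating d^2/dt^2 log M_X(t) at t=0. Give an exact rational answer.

κ_2 = D^2[K](0) = 3/2

M_X(t) = e^(3*e^(t)/2 - 3/2)
K_X(t) = log M_X(t) = 3*e^(t)/2 - 3/2
D^2[K](t) = 3*e^(t)/2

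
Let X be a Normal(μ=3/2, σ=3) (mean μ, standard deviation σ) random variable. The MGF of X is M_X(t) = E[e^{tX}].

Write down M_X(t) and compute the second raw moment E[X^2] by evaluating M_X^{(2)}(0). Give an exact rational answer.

E[X^2] = d^2M/dt^2 |_{t=0} = 45/4

M_X(t) = e^(9*t^2/2 + 3*t/2)
dM/dt = 9*t*e^(3*t/2)*e^(9*t^2/2) + 3*e^(3*t/2)*e^(9*t^2/2)/2
d^2M/dt^2 = 81*t^2*e^(3*t/2)*e^(9*t^2/2) + 27*t*e^(3*t/2)*e^(9*t^2/2) + 45*e^(3*t/2)*e^(9*t^2/2)/4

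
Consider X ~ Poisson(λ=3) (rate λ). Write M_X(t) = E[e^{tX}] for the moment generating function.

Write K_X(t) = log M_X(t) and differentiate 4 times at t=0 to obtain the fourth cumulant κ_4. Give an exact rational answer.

κ_4 = K^(4)(0) = 3

M_X(t) = e^(3*e^(t) - 3)
K_X(t) = log M_X(t) = 3*e^(t) - 3
K^(4)(t) = 3*e^(t)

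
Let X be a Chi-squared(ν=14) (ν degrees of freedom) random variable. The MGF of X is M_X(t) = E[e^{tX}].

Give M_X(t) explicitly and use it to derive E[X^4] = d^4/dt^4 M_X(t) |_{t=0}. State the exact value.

E[X^4] = M^(4)(0) = 80640

M_X(t) = (1 - 2*t)^(-7)
M^(4)(t) = -80640/(2048*t^11 - 11264*t^10 + 28160*t^9 - 42240*t^8 + 42240*t^7 - 29568*t^6 + 14784*t^5 - 5280*t^4 + 1320*t^3 - 220*t^2 + 22*t - 1)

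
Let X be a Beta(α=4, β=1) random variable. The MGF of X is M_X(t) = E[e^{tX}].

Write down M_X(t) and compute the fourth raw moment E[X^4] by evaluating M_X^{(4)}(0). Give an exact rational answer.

M_X(t) = ₁F₁(4; 5; t)
M′(t) = 4*₁F₁(5; 6; t)/5
M′′(t) = 2*₁F₁(6; 7; t)/3
M′′′(t) = 4*₁F₁(7; 8; t)/7
M′′′′(t) = ₁F₁(8; 9; t)/2

E[X^4] = M′′′′(0) = 1/2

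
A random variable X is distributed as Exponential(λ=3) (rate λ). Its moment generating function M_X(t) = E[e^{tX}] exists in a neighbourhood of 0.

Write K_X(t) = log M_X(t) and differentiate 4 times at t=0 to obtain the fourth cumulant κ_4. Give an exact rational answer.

M_X(t) = 3/(3 - t)
K_X(t) = log M_X(t) = -log(3 - t) + log(3)
dK/dt = -1/(t - 3)
d^2K/dt^2 = 1/(t^2 - 6*t + 9)
d^3K/dt^3 = -2/(t^3 - 9*t^2 + 27*t - 27)
d^4K/dt^4 = 6/(t^4 - 12*t^3 + 54*t^2 - 108*t + 81)

κ_4 = d^4K/dt^4 |_{t=0} = 2/27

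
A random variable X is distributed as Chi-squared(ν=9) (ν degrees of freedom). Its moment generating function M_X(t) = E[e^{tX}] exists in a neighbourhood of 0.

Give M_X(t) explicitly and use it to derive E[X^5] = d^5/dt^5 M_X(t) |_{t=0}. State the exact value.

E[X^5] = M^(5)(0) = 328185

M_X(t) = (1 - 2*t)^(-9/2)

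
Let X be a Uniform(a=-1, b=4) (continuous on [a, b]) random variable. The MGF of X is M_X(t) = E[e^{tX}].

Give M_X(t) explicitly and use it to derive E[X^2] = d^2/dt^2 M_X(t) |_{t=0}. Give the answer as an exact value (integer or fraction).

E[X^2] = M^(2)(0) = 13/3

M_X(t) = (e^(4*t) - e^(-t))/(5*t)
M^(2)(t) = (16*t^2*e^(5*t) - t^2 - 8*t*e^(5*t) - 2*t + 2*e^(5*t) - 2)*e^(-t)/(5*t^3)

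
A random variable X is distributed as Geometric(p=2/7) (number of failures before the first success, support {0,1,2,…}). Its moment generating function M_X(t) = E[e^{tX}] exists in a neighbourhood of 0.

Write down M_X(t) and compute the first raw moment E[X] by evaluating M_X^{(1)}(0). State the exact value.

M_X(t) = 2/(7*(1 - 5*e^(t)/7))
D[M](t) = 10*e^(t)/(25*e^(2*t) - 70*e^(t) + 49)

E[X] = D[M](0) = 5/2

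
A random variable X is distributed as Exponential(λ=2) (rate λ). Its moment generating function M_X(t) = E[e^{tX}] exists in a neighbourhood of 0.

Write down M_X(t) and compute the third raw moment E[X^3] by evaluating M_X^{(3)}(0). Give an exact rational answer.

E[X^3] = d^3M/dt^3 |_{t=0} = 3/4

M_X(t) = 2/(2 - t)
dM/dt = 2/(t^2 - 4*t + 4)
d^2M/dt^2 = -4/(t^3 - 6*t^2 + 12*t - 8)
d^3M/dt^3 = 12/(t^4 - 8*t^3 + 24*t^2 - 32*t + 16)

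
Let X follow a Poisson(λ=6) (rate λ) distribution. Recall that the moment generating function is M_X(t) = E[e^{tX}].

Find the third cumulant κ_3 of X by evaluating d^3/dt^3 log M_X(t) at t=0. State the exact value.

κ_3 = K′′′(0) = 6

M_X(t) = e^(6*e^(t) - 6)
K_X(t) = log M_X(t) = 6*e^(t) - 6
K′(t) = 6*e^(t)
K′′(t) = 6*e^(t)
K′′′(t) = 6*e^(t)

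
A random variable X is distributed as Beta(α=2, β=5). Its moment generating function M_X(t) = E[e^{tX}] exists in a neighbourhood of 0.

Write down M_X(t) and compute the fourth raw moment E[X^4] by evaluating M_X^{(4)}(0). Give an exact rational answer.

M_X(t) = ₁F₁(2; 7; t)
M′(t) = 2*₁F₁(3; 8; t)/7
M′′(t) = 3*₁F₁(4; 9; t)/28
M′′′(t) = ₁F₁(5; 10; t)/21
M′′′′(t) = ₁F₁(6; 11; t)/42

E[X^4] = M′′′′(0) = 1/42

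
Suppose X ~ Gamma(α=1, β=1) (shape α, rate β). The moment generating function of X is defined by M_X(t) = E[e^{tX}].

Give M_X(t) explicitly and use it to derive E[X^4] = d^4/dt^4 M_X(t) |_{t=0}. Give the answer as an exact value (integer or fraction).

M_X(t) = 1/(1 - t)
M′(t) = 1/(t^2 - 2*t + 1)
M′′(t) = -2/(t^3 - 3*t^2 + 3*t - 1)
M′′′(t) = 6/(t^4 - 4*t^3 + 6*t^2 - 4*t + 1)
M′′′′(t) = -24/(t^5 - 5*t^4 + 10*t^3 - 10*t^2 + 5*t - 1)

E[X^4] = M′′′′(0) = 24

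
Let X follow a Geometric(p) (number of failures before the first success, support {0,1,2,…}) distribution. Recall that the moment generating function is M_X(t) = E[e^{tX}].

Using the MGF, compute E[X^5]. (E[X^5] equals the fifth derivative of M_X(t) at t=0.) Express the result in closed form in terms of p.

E[X^5] = M′′′′′(0) = -1 + 31/p - 180/p^2 + 390/p^3 - 360/p^4 + 120/p^5

M_X(t) = p/(-(1 - p)*e^(t) + 1)
M′(t) = (-p^2*e^(t) + p*e^(t))/(p^2*e^(2*t) - 2*p*e^(2*t) + 2*p*e^(t) + e^(2*t) - 2*e^(t) + 1)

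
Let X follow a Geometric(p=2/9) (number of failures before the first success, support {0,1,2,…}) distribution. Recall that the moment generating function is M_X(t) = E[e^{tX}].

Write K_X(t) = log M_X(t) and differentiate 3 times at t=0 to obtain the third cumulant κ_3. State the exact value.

M_X(t) = 2/(9*(1 - 7*e^(t)/9))
K_X(t) = log M_X(t) = -log(1 - 7*e^(t)/9) - 2*log(3) + log(2)
K′(t) = -7*e^(t)/(7*e^(t) - 9)
K′′(t) = 63*e^(t)/(49*e^(2*t) - 126*e^(t) + 81)
K′′′(t) = (-441*e^(2*t) - 567*e^(t))/(343*e^(3*t) - 1323*e^(2*t) + 1701*e^(t) - 729)

κ_3 = K′′′(0) = 126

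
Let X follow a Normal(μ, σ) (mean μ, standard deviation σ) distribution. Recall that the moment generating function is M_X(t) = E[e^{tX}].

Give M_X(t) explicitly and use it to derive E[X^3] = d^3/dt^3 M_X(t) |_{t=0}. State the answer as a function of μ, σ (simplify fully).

E[X^3] = M^(3)(0) = μ*(μ^2 + 3*σ^2)

M_X(t) = e^(μ*t + σ^2*t^2/2)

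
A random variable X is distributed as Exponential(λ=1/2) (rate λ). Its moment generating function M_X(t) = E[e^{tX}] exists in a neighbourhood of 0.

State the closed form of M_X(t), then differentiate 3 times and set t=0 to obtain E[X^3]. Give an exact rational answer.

M_X(t) = 1/(2*(1/2 - t))
dM/dt = 2/(4*t^2 - 4*t + 1)
d^2M/dt^2 = -8/(8*t^3 - 12*t^2 + 6*t - 1)
d^3M/dt^3 = 48/(16*t^4 - 32*t^3 + 24*t^2 - 8*t + 1)

E[X^3] = d^3M/dt^3 |_{t=0} = 48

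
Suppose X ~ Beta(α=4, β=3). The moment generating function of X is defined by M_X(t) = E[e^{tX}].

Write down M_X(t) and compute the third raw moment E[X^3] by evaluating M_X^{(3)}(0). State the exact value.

E[X^3] = M′′′(0) = 5/21

M_X(t) = ₁F₁(4; 7; t)
M′(t) = 4*₁F₁(5; 8; t)/7
M′′(t) = 5*₁F₁(6; 9; t)/14
M′′′(t) = 5*₁F₁(7; 10; t)/21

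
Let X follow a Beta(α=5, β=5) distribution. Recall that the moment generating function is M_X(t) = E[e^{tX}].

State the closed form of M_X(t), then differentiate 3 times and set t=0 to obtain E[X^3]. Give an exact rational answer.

M_X(t) = ₁F₁(5; 10; t)
M^(3)(t) = 7*₁F₁(8; 13; t)/44

E[X^3] = M^(3)(0) = 7/44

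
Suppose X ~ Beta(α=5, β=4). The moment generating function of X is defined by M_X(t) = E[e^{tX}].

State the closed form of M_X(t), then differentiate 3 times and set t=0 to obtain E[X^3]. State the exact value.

M_X(t) = ₁F₁(5; 9; t)
M′(t) = 5*₁F₁(6; 10; t)/9
M′′(t) = ₁F₁(7; 11; t)/3
M′′′(t) = 7*₁F₁(8; 12; t)/33

E[X^3] = M′′′(0) = 7/33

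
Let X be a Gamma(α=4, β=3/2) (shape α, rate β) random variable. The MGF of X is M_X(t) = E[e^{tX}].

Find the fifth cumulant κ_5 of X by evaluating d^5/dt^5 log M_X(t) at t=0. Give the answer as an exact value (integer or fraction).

M_X(t) = 81/(16*(3/2 - t)^4)
K_X(t) = log M_X(t) = -4*log(3/2 - t) - 4*log(2) + 4*log(3)
K^(5)(t) = -3072/(32*t^5 - 240*t^4 + 720*t^3 - 1080*t^2 + 810*t - 243)

κ_5 = K^(5)(0) = 1024/81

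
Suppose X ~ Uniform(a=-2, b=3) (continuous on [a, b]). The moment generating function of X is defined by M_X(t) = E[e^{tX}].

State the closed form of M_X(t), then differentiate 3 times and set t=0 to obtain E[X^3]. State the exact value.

M_X(t) = (e^(3*t) - e^(-2*t))/(5*t)
dM/dt = (3*t*e^(5*t) + 2*t - e^(5*t) + 1)*e^(-2*t)/(5*t^2)
d^2M/dt^2 = (9*t^2*e^(5*t) - 4*t^2 - 6*t*e^(5*t) - 4*t + 2*e^(5*t) - 2)*e^(-2*t)/(5*t^3)
d^3M/dt^3 = (27*t^3*e^(5*t) + 8*t^3 - 27*t^2*e^(5*t) + 12*t^2 + 18*t*e^(5*t) + 12*t - 6*e^(5*t) + 6)*e^(-2*t)/(5*t^4)

E[X^3] = d^3M/dt^3 |_{t=0} = 13/4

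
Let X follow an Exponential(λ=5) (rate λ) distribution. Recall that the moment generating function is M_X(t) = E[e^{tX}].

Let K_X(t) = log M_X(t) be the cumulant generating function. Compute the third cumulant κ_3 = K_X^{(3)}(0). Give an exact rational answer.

M_X(t) = 5/(5 - t)
K_X(t) = log M_X(t) = -log(5 - t) + log(5)
K′(t) = -1/(t - 5)
K′′(t) = 1/(t^2 - 10*t + 25)
K′′′(t) = -2/(t^3 - 15*t^2 + 75*t - 125)

κ_3 = K′′′(0) = 2/125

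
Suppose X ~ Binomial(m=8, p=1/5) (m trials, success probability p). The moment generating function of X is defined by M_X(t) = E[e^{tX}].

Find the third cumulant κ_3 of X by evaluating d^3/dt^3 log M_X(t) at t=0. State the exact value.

κ_3 = K′′′(0) = 96/125

M_X(t) = (e^(t)/5 + 4/5)^8
K_X(t) = log M_X(t) = 8*log(e^(t)/5 + 4/5)
K′(t) = 8*e^(t)/(e^(t) + 4)
K′′(t) = 32*e^(t)/(e^(2*t) + 8*e^(t) + 16)
K′′′(t) = (-32*e^(2*t) + 128*e^(t))/(e^(3*t) + 12*e^(2*t) + 48*e^(t) + 64)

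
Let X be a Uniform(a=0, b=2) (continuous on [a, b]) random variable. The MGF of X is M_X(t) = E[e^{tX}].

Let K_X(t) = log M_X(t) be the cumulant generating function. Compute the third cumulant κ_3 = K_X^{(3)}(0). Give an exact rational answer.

M_X(t) = (e^(2*t) - 1)/(2*t)
K_X(t) = log M_X(t) = -log(t) + log(e^(2*t) - 1) - log(2)
K′(t) = (2*t*e^(2*t) - e^(2*t) + 1)/(t*e^(2*t) - t)
K′′(t) = (-4*t^2*e^(2*t) + e^(4*t) - 2*e^(2*t) + 1)/(t^2*e^(4*t) - 2*t^2*e^(2*t) + t^2)
K′′′(t) = (8*t^3*e^(4*t) + 8*t^3*e^(2*t) - 2*e^(6*t) + 6*e^(4*t) - 6*e^(2*t) + 2)/(t^3*e^(6*t) - 3*t^3*e^(4*t) + 3*t^3*e^(2*t) - t^3)

κ_3 = K′′′(0) = 0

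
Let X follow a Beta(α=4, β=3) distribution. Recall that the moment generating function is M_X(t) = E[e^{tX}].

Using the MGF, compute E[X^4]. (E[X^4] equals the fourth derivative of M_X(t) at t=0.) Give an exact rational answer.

M_X(t) = ₁F₁(4; 7; t)
D^4[M](t) = ₁F₁(8; 11; t)/6

E[X^4] = D^4[M](0) = 1/6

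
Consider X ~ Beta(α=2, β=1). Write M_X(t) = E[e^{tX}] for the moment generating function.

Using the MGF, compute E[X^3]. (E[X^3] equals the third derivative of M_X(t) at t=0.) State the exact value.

M_X(t) = ₁F₁(2; 3; t)
dM/dt = 2*₁F₁(3; 4; t)/3
d^2M/dt^2 = ₁F₁(4; 5; t)/2
d^3M/dt^3 = 2*₁F₁(5; 6; t)/5

E[X^3] = d^3M/dt^3 |_{t=0} = 2/5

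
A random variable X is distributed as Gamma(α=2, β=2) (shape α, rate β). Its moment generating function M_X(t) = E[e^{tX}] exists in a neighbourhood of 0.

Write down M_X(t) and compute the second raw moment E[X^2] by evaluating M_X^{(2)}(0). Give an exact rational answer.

E[X^2] = M′′(0) = 3/2

M_X(t) = 4/(2 - t)^2
M′(t) = -8/(t^3 - 6*t^2 + 12*t - 8)
M′′(t) = 24/(t^4 - 8*t^3 + 24*t^2 - 32*t + 16)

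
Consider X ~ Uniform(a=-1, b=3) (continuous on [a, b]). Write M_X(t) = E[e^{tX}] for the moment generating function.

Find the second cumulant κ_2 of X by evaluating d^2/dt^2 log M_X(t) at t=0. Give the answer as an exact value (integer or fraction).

κ_2 = D^2[K](0) = 4/3

M_X(t) = (e^(3*t) - e^(-t))/(4*t)
K_X(t) = log M_X(t) = -log(t) + log(e^(3*t) - e^(-t)) - 2*log(2)
D^2[K](t) = (-16*t^2*e^(4*t) + e^(8*t) - 2*e^(4*t) + 1)/(t^2*e^(8*t) - 2*t^2*e^(4*t) + t^2)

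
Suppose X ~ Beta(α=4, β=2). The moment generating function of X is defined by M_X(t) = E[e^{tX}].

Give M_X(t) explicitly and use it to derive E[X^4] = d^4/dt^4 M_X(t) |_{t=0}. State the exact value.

M_X(t) = ₁F₁(4; 6; t)
M′(t) = 2*₁F₁(5; 7; t)/3
M′′(t) = 10*₁F₁(6; 8; t)/21
M′′′(t) = 5*₁F₁(7; 9; t)/14
M′′′′(t) = 5*₁F₁(8; 10; t)/18

E[X^4] = M′′′′(0) = 5/18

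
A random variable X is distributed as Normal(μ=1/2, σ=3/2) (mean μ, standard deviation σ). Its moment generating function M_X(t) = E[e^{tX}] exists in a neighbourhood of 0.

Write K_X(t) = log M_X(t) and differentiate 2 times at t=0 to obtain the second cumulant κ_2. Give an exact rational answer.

κ_2 = K^(2)(0) = 9/4

M_X(t) = e^(9*t^2/8 + t/2)
K_X(t) = log M_X(t) = 9*t^2/8 + t/2
K^(2)(t) = 9/4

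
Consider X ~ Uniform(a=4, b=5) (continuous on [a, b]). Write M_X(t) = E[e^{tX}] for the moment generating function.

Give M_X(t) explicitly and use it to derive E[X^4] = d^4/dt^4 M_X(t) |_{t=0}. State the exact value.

E[X^4] = M′′′′(0) = 2101/5

M_X(t) = (e^(5*t) - e^(4*t))/t
M′(t) = (5*t*e^(5*t) - 4*t*e^(4*t) - e^(5*t) + e^(4*t))/t^2
M′′(t) = (25*t^2*e^(5*t) - 16*t^2*e^(4*t) - 10*t*e^(5*t) + 8*t*e^(4*t) + 2*e^(5*t) - 2*e^(4*t))/t^3
M′′′(t) = (125*t^3*e^(5*t) - 64*t^3*e^(4*t) - 75*t^2*e^(5*t) + 48*t^2*e^(4*t) + 30*t*e^(5*t) - 24*t*e^(4*t) - 6*e^(5*t) + 6*e^(4*t))/t^4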